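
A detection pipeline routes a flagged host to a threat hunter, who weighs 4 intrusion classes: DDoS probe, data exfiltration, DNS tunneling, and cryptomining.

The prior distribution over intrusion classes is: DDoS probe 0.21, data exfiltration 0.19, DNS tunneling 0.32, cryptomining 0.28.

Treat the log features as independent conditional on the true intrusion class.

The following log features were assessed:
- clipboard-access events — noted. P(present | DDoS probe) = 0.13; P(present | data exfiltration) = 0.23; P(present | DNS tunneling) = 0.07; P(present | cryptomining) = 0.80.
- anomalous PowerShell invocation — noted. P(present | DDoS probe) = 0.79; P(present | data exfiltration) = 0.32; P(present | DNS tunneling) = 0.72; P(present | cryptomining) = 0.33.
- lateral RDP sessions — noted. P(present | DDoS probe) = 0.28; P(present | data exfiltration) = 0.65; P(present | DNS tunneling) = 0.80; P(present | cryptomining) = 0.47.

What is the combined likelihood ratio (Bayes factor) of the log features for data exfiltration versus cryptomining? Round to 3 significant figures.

0.386

Joint likelihood of the log feature pattern under each hypothesis:
  data exfiltration: 0.23 × 0.32 × 0.65 = 0.04784
  cryptomining: 0.80 × 0.33 × 0.47 = 0.12408
Bayes factor = 0.04784 / 0.12408 ≈ 0.386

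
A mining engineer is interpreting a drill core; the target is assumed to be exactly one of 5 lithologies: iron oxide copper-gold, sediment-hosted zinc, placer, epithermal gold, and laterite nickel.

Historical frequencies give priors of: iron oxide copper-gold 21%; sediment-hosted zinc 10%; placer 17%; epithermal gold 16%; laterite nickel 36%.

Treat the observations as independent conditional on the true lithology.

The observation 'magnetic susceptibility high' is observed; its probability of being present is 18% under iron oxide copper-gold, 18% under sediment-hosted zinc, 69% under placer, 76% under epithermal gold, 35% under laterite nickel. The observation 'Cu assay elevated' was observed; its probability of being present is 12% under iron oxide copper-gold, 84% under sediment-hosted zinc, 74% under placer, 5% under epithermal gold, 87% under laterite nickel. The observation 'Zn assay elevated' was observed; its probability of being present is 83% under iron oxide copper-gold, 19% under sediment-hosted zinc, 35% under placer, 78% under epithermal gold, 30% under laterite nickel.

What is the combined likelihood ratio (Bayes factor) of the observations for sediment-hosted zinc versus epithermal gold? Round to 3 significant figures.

0.969

Take the product of per-observation likelihoods under each hypothesis, then divide.
  sediment-hosted zinc: 0.18 × 0.84 × 0.19 = 0.028728
  epithermal gold: 0.76 × 0.05 × 0.78 = 0.02964
Bayes factor = 0.028728 / 0.02964 ≈ 0.969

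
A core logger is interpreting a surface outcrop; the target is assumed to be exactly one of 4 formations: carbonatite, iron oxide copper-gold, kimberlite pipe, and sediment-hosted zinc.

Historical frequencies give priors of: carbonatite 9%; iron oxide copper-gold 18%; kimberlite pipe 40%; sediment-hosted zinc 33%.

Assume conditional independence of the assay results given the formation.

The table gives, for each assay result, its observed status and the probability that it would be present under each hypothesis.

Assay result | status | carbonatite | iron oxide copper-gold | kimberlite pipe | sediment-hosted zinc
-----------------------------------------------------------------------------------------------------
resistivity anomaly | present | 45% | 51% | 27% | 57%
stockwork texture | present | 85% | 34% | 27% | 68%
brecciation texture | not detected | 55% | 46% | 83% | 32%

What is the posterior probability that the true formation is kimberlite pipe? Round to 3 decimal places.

0.040

For each hypothesis, the unnormalized posterior weight is prior × product of the assay result likelihoods (using 1 − P(present | H) for each absent assay result):
  carbonatite: 0.09 × 0.45 × 0.85 × (1 − 0.55) = 0.015491
  iron oxide copper-gold: 0.18 × 0.51 × 0.34 × (1 − 0.46) = 0.016854
  kimberlite pipe: 0.40 × 0.27 × 0.27 × (1 − 0.83) = 0.0049572
  sediment-hosted zinc: 0.33 × 0.57 × 0.68 × (1 − 0.32) = 0.086977
Normalizing constant Z = 0.015491 + 0.016854 + 0.0049572 + 0.086977 = 0.12428.
P(kimberlite pipe | evidence) = 0.0049572 / 0.12428 ≈ 0.040.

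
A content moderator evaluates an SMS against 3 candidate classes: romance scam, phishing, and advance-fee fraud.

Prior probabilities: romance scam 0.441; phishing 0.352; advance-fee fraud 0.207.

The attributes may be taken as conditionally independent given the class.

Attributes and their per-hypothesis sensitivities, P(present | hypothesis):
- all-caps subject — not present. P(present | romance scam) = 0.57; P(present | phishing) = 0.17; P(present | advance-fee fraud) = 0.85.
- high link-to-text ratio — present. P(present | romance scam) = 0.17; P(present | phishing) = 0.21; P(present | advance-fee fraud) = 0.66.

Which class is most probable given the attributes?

phishing

Multiply each prior by the joint likelihood of the attribute pattern (using 1 − P(present | H) for each absent attribute):
  romance scam: 0.441 × (1 − 0.57) × 0.17 = 0.032237
  phishing: 0.352 × (1 − 0.17) × 0.21 = 0.061354
  advance-fee fraud: 0.207 × (1 − 0.85) × 0.66 = 0.020493
The unnormalized weights sum to 0.11408.
P(romance scam | evidence) ≈ 0.032237 / 0.11408 ≈ 0.283
P(phishing | evidence) ≈ 0.061354 / 0.11408 ≈ 0.538
P(advance-fee fraud | evidence) ≈ 0.020493 / 0.11408 ≈ 0.180
The largest is 0.538, so phishing is most probable.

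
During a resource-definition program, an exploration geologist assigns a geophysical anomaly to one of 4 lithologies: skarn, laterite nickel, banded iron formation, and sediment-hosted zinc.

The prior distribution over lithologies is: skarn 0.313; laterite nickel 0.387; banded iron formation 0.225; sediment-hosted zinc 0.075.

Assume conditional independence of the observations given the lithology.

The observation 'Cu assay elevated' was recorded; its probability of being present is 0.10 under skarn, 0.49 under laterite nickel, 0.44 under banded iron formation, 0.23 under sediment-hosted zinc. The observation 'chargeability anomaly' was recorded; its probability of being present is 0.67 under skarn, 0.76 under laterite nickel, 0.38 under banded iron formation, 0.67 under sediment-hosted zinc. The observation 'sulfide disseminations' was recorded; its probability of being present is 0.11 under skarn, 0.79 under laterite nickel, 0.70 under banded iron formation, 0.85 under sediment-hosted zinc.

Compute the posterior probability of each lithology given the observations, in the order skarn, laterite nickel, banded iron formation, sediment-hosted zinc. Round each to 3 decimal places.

Multiply each prior by the joint likelihood of the evidence pattern:
  skarn: 0.313 × 0.10 × 0.67 × 0.11 = 0.0023068
  laterite nickel: 0.387 × 0.49 × 0.76 × 0.79 = 0.11385
  banded iron formation: 0.225 × 0.44 × 0.38 × 0.70 = 0.026334
  sediment-hosted zinc: 0.075 × 0.23 × 0.67 × 0.85 = 0.0098239
Marginal likelihood of the evidence = 0.15232.
P(skarn | evidence) = 0.0023068 / 0.15232 ≈ 0.015
P(laterite nickel | evidence) = 0.11385 / 0.15232 ≈ 0.747
P(banded iron formation | evidence) = 0.026334 / 0.15232 ≈ 0.173
P(sediment-hosted zinc | evidence) = 0.0098239 / 0.15232 ≈ 0.064

0.015, 0.747, 0.173, 0.064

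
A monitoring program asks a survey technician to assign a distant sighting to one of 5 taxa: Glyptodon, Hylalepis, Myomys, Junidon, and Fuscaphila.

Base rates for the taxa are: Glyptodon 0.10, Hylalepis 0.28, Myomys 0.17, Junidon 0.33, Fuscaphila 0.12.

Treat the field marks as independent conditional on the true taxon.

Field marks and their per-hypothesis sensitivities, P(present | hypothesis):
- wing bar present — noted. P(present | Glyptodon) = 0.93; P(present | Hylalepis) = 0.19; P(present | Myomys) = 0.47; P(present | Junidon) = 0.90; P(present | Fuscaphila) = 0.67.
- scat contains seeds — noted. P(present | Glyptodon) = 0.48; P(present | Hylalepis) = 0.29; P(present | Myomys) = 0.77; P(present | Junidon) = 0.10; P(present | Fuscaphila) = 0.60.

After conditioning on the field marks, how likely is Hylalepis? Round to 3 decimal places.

Multiply each prior by the joint likelihood of the field mark pattern:
  Glyptodon: 0.10 × 0.93 × 0.48 = 0.04464
  Hylalepis: 0.28 × 0.19 × 0.29 = 0.015428
  Myomys: 0.17 × 0.47 × 0.77 = 0.061523
  Junidon: 0.33 × 0.90 × 0.10 = 0.0297
  Fuscaphila: 0.12 × 0.67 × 0.60 = 0.04824
Marginal likelihood of the evidence = 0.19953.
P(Hylalepis | evidence) = 0.015428 / 0.19953 ≈ 0.077.

0.077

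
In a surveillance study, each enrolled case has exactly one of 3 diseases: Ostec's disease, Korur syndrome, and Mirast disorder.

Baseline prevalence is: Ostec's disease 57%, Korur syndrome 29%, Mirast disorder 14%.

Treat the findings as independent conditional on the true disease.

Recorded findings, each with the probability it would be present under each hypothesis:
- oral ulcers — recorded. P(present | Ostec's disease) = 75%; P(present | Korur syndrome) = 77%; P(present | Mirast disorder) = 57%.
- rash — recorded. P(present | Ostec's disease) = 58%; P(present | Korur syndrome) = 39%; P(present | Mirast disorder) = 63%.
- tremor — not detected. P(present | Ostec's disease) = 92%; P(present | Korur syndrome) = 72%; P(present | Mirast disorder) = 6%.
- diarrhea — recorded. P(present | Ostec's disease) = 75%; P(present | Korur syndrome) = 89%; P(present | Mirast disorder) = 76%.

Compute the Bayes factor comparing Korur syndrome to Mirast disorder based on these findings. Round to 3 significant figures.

Take the product of per-finding likelihoods under each hypothesis (using 1 − P(present | H) for each absent finding), then divide.
  Korur syndrome: 0.77 × 0.39 × (1 − 0.72) × 0.89 = 0.074835
  Mirast disorder: 0.57 × 0.63 × (1 − 0.06) × 0.76 = 0.25654
Bayes factor = 0.074835 / 0.25654 ≈ 0.292

0.292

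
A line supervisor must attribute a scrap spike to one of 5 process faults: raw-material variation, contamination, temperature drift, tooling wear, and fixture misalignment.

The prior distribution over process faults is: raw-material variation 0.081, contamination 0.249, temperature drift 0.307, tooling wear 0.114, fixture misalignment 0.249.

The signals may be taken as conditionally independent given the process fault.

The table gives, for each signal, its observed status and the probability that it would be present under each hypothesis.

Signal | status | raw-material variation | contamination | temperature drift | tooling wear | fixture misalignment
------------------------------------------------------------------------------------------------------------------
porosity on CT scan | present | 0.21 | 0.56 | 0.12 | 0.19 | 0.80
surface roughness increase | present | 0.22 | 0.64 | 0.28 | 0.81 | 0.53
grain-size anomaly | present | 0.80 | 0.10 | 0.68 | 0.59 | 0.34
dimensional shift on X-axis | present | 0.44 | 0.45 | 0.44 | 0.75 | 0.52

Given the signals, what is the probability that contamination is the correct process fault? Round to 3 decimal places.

0.115

For each hypothesis, the unnormalized posterior weight is prior × product of the signal likelihoods:
  raw-material variation: 0.081 × 0.21 × 0.22 × 0.80 × 0.44 = 0.0013173
  contamination: 0.249 × 0.56 × 0.64 × 0.10 × 0.45 = 0.0040159
  temperature drift: 0.307 × 0.12 × 0.28 × 0.68 × 0.44 = 0.0030863
  tooling wear: 0.114 × 0.19 × 0.81 × 0.59 × 0.75 = 0.0077635
  fixture misalignment: 0.249 × 0.80 × 0.53 × 0.34 × 0.52 = 0.018666
Marginal likelihood of the evidence = 0.034849.
P(contamination | evidence) = 0.0040159 / 0.034849 ≈ 0.115.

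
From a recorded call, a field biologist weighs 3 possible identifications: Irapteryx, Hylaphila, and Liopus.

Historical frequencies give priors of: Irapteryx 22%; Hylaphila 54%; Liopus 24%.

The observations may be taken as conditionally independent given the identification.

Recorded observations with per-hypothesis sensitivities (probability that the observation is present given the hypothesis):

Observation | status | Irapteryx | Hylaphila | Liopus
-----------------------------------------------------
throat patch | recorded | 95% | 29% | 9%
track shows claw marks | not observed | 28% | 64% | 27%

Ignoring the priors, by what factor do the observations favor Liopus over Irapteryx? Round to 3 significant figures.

0.0961

The Bayes factor is the ratio of the joint likelihoods of the evidence pattern under the two hypotheses (using 1 − P(present | H) for each absent observation).
  Liopus: 0.09 × (1 − 0.27) = 0.0657
  Irapteryx: 0.95 × (1 − 0.28) = 0.684
Bayes factor = 0.0657 / 0.684 ≈ 0.0961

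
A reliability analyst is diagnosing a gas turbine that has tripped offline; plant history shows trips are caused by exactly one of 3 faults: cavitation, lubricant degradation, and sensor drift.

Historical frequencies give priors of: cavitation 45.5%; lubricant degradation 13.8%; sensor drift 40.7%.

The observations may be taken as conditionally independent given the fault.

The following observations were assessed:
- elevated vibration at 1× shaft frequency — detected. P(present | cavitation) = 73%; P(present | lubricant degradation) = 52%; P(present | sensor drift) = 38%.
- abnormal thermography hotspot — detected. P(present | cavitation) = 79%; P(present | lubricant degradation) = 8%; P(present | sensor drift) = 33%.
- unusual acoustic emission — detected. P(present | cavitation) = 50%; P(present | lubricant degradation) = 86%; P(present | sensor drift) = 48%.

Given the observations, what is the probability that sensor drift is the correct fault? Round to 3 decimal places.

0.153

By Bayes' rule with conditional independence, the unnormalized weight for each hypothesis is prior × ∏ likelihoods:
  cavitation: 0.455 × 0.73 × 0.79 × 0.50 = 0.1312
  lubricant degradation: 0.138 × 0.52 × 0.08 × 0.86 = 0.0049371
  sensor drift: 0.407 × 0.38 × 0.33 × 0.48 = 0.024498
Normalizing constant Z = 0.1312 + 0.0049371 + 0.024498 = 0.16063.
P(sensor drift | evidence) = 0.024498 / 0.16063 ≈ 0.153.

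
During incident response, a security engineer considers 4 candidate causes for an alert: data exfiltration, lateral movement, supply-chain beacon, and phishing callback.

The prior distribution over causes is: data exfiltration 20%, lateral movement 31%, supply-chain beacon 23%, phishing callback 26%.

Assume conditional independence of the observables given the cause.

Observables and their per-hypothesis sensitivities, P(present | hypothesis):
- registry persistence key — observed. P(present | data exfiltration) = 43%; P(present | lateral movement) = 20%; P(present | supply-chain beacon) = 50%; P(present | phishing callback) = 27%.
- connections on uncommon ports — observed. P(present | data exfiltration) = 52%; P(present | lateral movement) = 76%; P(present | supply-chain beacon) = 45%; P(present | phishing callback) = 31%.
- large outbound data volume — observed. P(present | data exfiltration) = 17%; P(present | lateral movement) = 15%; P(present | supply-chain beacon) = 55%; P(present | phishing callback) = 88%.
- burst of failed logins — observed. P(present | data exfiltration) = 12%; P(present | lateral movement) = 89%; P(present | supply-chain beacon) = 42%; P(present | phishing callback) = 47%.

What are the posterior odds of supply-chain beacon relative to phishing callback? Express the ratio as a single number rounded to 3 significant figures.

Posterior odds equal prior odds times the likelihood ratio; only the two competing hypotheses matter.
  supply-chain beacon: 0.23 × 0.50 × 0.45 × 0.55 × 0.42 = 0.011954
  phishing callback: 0.26 × 0.27 × 0.31 × 0.88 × 0.47 = 0.0090008
Posterior odds = 0.011954 / 0.0090008 ≈ 1.33.

1.33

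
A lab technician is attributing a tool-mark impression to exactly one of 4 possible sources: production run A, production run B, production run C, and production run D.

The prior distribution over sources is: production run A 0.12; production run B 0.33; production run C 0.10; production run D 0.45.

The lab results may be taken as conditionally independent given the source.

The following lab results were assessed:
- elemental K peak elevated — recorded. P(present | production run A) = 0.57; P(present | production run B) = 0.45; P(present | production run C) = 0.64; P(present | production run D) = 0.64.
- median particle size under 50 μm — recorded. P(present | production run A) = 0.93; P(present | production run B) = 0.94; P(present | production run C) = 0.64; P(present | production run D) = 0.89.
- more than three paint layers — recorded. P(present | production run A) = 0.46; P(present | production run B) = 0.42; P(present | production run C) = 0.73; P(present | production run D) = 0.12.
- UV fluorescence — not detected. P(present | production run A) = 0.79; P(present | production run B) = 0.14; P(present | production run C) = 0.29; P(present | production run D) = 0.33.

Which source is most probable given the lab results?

production run B

For each hypothesis, the unnormalized posterior weight is prior × product of the lab result likelihoods (using 1 − P(present | H) for each absent lab result):
  production run A: 0.12 × 0.57 × 0.93 × 0.46 × (1 − 0.79) = 0.0061449
  production run B: 0.33 × 0.45 × 0.94 × 0.42 × (1 − 0.14) = 0.05042
  production run C: 0.10 × 0.64 × 0.64 × 0.73 × (1 − 0.29) = 0.02123
  production run D: 0.45 × 0.64 × 0.89 × 0.12 × (1 − 0.33) = 0.020608
The unnormalized weights sum to 0.098403.
P(production run A | evidence) ≈ 0.0061449 / 0.098403 ≈ 0.062
P(production run B | evidence) ≈ 0.05042 / 0.098403 ≈ 0.512
P(production run C | evidence) ≈ 0.02123 / 0.098403 ≈ 0.216
P(production run D | evidence) ≈ 0.020608 / 0.098403 ≈ 0.209
The largest is 0.512, so production run B is most probable.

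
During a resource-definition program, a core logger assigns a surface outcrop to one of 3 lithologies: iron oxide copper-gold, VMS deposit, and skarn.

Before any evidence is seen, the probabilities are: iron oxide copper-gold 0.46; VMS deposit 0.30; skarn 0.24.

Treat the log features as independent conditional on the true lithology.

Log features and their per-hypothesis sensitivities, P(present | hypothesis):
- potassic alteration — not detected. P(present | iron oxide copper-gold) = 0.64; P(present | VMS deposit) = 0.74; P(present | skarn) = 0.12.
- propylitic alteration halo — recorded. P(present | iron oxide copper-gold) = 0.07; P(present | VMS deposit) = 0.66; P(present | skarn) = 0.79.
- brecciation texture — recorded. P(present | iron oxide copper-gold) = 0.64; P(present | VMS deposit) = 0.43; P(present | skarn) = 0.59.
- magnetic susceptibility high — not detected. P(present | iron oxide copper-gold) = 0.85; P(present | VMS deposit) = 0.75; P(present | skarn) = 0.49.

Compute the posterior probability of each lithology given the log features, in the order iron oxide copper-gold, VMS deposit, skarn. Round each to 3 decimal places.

For each hypothesis, the unnormalized posterior weight is prior × product of the log feature likelihoods (using 1 − P(present | H) for each absent log feature):
  iron oxide copper-gold: 0.46 × (1 − 0.64) × 0.07 × 0.64 × (1 − 0.85) = 0.0011128
  VMS deposit: 0.30 × (1 − 0.74) × 0.66 × 0.43 × (1 − 0.75) = 0.0055341
  skarn: 0.24 × (1 − 0.12) × 0.79 × 0.59 × (1 − 0.49) = 0.050205
Marginal likelihood of the evidence = 0.056851.
P(iron oxide copper-gold | evidence) = 0.0011128 / 0.056851 ≈ 0.020
P(VMS deposit | evidence) = 0.0055341 / 0.056851 ≈ 0.097
P(skarn | evidence) = 0.050205 / 0.056851 ≈ 0.883

0.020, 0.097, 0.883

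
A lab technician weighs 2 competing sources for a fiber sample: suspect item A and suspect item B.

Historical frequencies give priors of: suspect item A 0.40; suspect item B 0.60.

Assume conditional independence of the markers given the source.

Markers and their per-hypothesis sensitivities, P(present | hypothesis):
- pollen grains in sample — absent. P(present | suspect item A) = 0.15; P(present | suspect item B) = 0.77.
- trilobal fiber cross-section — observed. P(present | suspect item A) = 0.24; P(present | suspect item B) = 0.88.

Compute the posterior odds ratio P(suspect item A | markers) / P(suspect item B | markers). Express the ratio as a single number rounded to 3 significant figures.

0.672

Unnormalized posterior weight (prior times the marker likelihoods) for each of the two hypotheses (using 1 − P(present | H) for each absent marker):
  suspect item A: 0.40 × (1 − 0.15) × 0.24 = 0.0816
  suspect item B: 0.60 × (1 − 0.77) × 0.88 = 0.12144
Posterior odds = 0.0816 / 0.12144 ≈ 0.672.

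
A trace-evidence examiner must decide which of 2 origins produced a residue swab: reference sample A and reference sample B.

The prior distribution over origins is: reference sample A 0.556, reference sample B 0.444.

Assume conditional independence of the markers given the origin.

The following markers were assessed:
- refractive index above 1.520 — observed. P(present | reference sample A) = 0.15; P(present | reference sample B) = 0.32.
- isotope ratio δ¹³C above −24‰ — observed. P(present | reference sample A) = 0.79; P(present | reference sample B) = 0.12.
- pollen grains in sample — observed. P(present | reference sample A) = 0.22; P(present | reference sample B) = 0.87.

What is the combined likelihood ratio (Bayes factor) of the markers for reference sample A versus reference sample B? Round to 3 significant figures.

0.780

Joint likelihood of the marker pattern under each hypothesis:
  reference sample A: 0.15 × 0.79 × 0.22 = 0.02607
  reference sample B: 0.32 × 0.12 × 0.87 = 0.033408
Bayes factor = 0.02607 / 0.033408 ≈ 0.780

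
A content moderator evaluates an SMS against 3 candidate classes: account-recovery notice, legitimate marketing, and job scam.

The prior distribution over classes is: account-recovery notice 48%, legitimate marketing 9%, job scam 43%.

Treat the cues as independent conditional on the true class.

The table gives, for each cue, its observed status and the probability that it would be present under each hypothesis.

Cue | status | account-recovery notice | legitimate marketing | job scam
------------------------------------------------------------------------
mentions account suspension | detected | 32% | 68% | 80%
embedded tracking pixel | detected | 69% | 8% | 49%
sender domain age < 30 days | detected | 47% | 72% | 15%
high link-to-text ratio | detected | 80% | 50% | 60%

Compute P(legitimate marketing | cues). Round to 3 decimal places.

Multiply each prior by the joint likelihood of the cue pattern:
  account-recovery notice: 0.48 × 0.32 × 0.69 × 0.47 × 0.80 = 0.03985
  legitimate marketing: 0.09 × 0.68 × 0.08 × 0.72 × 0.50 = 0.0017626
  job scam: 0.43 × 0.80 × 0.49 × 0.15 × 0.60 = 0.01517
Normalizing constant Z = 0.03985 + 0.0017626 + 0.01517 = 0.056783.
P(legitimate marketing | evidence) = 0.0017626 / 0.056783 ≈ 0.031.

0.031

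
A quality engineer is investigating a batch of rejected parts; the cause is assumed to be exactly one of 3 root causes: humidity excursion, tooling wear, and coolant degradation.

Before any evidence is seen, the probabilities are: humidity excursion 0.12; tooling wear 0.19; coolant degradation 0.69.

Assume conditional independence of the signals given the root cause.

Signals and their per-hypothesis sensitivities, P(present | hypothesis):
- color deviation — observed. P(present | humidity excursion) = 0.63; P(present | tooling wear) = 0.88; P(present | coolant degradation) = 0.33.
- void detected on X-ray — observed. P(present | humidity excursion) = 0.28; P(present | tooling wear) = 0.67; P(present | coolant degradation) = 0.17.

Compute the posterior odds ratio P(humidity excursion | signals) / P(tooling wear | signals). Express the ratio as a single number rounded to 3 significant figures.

Unnormalized posterior weight (prior times the signal likelihoods) for each of the two hypotheses:
  humidity excursion: 0.12 × 0.63 × 0.28 = 0.021168
  tooling wear: 0.19 × 0.88 × 0.67 = 0.11202
Odds(humidity excursion : tooling wear) = 0.021168 / 0.11202 ≈ 0.189.

0.189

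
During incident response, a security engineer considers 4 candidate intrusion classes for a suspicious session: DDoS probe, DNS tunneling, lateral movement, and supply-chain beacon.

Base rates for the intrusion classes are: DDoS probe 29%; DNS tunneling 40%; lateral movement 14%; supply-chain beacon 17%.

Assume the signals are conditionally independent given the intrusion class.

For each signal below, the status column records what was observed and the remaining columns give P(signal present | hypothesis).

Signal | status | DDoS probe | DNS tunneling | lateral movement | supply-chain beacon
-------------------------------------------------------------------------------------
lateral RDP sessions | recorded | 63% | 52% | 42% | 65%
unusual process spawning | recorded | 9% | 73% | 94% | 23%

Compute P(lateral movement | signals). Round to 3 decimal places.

By Bayes' rule with conditional independence, the unnormalized weight for each hypothesis is prior × ∏ likelihoods:
  DDoS probe: 0.29 × 0.63 × 0.09 = 0.016443
  DNS tunneling: 0.40 × 0.52 × 0.73 = 0.15184
  lateral movement: 0.14 × 0.42 × 0.94 = 0.055272
  supply-chain beacon: 0.17 × 0.65 × 0.23 = 0.025415
The unnormalized weights sum to 0.24897.
P(lateral movement | evidence) = 0.055272 / 0.24897 ≈ 0.222.

0.222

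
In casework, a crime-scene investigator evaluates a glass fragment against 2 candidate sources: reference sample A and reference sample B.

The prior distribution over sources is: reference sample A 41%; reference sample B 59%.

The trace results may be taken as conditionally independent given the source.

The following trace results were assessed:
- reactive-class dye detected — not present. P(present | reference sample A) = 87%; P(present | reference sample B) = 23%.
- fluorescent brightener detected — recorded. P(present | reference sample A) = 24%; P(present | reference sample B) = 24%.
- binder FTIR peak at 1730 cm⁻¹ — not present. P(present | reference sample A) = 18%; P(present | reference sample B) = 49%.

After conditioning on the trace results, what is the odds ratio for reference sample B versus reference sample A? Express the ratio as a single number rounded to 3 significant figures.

Posterior odds equal prior odds times the likelihood ratio; only the two competing hypotheses matter (using 1 − P(present | H) for each absent trace result).
  reference sample B: 0.59 × (1 − 0.23) × 0.24 × (1 − 0.49) = 0.055606
  reference sample A: 0.41 × (1 − 0.87) × 0.24 × (1 − 0.18) = 0.010489
Odds(reference sample B : reference sample A) = 0.055606 / 0.010489 ≈ 5.30.

5.30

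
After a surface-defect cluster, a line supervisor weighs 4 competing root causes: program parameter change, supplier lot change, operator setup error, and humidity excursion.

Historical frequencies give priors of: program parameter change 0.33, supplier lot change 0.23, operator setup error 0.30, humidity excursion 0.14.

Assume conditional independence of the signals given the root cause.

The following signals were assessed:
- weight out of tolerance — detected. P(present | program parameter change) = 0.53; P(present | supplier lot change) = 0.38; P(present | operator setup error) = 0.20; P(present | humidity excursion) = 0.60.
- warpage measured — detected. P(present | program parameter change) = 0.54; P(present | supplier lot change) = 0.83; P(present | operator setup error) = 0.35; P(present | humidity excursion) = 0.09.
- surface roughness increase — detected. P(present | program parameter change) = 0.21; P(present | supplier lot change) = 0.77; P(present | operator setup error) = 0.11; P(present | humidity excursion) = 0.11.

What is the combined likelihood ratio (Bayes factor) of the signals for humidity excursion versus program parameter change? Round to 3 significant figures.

0.0988

Joint likelihood of the signal pattern under each hypothesis:
  humidity excursion: 0.60 × 0.09 × 0.11 = 0.00594
  program parameter change: 0.53 × 0.54 × 0.21 = 0.060102
Bayes factor = 0.00594 / 0.060102 ≈ 0.0988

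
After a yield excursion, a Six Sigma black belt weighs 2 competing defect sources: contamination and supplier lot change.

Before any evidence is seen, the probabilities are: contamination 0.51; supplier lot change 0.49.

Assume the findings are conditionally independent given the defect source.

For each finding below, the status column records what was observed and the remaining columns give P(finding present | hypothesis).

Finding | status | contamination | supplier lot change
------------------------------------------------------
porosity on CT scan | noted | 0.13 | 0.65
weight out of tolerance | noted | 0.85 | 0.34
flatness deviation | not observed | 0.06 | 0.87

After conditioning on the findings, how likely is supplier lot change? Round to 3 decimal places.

Multiply each prior by the joint likelihood of the evidence pattern (using 1 − P(present | H) for each absent finding):
  contamination: 0.51 × 0.13 × 0.85 × (1 − 0.06) = 0.052974
  supplier lot change: 0.49 × 0.65 × 0.34 × (1 − 0.87) = 0.014078
The unnormalized weights sum to 0.067051.
P(supplier lot change | evidence) = 0.014078 / 0.067051 ≈ 0.210.

0.210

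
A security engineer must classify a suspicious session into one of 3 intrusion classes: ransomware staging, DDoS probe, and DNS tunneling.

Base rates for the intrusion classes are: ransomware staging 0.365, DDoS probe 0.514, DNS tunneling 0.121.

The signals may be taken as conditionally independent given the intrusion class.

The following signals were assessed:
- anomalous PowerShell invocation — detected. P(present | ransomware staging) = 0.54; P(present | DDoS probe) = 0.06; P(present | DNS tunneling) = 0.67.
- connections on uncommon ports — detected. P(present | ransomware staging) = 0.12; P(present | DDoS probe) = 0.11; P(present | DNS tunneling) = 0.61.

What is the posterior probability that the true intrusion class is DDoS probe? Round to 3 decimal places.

For each hypothesis, the unnormalized posterior weight is prior × product of the signal likelihoods:
  ransomware staging: 0.365 × 0.54 × 0.12 = 0.023652
  DDoS probe: 0.514 × 0.06 × 0.11 = 0.0033924
  DNS tunneling: 0.121 × 0.67 × 0.61 = 0.049453
Normalizing constant Z = 0.023652 + 0.0033924 + 0.049453 = 0.076497.
P(DDoS probe | evidence) = 0.0033924 / 0.076497 ≈ 0.044.

0.044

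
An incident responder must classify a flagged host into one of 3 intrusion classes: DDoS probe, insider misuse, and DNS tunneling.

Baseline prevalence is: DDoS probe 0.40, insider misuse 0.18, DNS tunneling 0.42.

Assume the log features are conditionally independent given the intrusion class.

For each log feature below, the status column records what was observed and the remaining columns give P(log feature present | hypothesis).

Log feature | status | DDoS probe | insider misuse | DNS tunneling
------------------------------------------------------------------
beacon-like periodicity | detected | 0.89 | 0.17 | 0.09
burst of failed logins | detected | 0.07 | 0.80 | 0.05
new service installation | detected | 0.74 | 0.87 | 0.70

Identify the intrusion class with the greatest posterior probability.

insider misuse

Multiply each prior by the joint likelihood of the log feature pattern:
  DDoS probe: 0.40 × 0.89 × 0.07 × 0.74 = 0.018441
  insider misuse: 0.18 × 0.17 × 0.80 × 0.87 = 0.021298
  DNS tunneling: 0.42 × 0.09 × 0.05 × 0.70 = 0.001323
Normalizing constant Z = 0.018441 + 0.021298 + 0.001323 = 0.041061.
P(DDoS probe | evidence) ≈ 0.018441 / 0.041061 ≈ 0.449
P(insider misuse | evidence) ≈ 0.021298 / 0.041061 ≈ 0.519
P(DNS tunneling | evidence) ≈ 0.001323 / 0.041061 ≈ 0.032
The largest is 0.519, so insider misuse is most probable.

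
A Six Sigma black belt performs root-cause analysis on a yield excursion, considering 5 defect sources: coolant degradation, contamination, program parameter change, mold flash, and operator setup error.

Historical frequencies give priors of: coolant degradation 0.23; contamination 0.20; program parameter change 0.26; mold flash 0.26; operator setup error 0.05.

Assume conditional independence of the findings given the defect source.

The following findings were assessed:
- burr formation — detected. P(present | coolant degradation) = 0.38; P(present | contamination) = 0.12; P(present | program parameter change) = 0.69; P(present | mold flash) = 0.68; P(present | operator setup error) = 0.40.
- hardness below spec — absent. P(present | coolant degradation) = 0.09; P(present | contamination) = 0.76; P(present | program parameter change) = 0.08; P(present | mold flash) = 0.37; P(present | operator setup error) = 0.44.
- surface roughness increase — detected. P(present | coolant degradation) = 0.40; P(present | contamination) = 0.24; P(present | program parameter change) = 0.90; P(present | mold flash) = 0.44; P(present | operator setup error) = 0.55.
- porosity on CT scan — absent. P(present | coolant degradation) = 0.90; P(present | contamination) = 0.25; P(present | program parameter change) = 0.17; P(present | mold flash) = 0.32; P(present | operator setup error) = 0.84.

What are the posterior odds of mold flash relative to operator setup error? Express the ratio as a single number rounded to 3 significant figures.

Unnormalized posterior weight (prior times the finding likelihoods) for each of the two hypotheses (using 1 − P(present | H) for each absent finding):
  mold flash: 0.26 × 0.68 × (1 − 0.37) × 0.44 × (1 − 0.32) = 0.033326
  operator setup error: 0.05 × 0.40 × (1 − 0.44) × 0.55 × (1 − 0.84) = 0.0009856
Posterior odds = 0.033326 / 0.0009856 ≈ 33.8.

33.8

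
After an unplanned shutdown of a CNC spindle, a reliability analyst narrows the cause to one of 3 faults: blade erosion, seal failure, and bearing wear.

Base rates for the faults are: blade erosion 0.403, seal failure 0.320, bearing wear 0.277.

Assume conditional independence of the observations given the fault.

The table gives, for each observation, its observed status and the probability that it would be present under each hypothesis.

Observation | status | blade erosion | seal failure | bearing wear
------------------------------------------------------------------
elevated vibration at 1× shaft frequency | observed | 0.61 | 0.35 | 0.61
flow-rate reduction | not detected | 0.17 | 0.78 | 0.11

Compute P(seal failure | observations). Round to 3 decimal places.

0.065

For each hypothesis, the unnormalized posterior weight is prior × product of the observation likelihoods (using 1 − P(present | H) for each absent observation):
  blade erosion: 0.403 × 0.61 × (1 − 0.17) = 0.20404
  seal failure: 0.320 × 0.35 × (1 − 0.78) = 0.02464
  bearing wear: 0.277 × 0.61 × (1 − 0.11) = 0.15038
Marginal likelihood of the evidence = 0.37906.
P(seal failure | evidence) = 0.02464 / 0.37906 ≈ 0.065.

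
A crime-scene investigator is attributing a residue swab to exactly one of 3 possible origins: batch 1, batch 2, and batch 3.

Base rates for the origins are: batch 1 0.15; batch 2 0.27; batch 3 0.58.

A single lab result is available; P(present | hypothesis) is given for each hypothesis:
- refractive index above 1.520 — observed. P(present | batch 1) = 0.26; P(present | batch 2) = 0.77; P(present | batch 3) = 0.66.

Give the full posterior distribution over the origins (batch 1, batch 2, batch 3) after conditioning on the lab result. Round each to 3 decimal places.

0.062, 0.330, 0.608

By Bayes' rule, the unnormalized weight for each hypothesis is prior × likelihood:
  batch 1: 0.15 × 0.26 = 0.039
  batch 2: 0.27 × 0.77 = 0.2079
  batch 3: 0.58 × 0.66 = 0.3828
Marginal likelihood of the evidence = 0.6297.
P(batch 1 | evidence) = 0.039 / 0.6297 ≈ 0.062
P(batch 2 | evidence) = 0.2079 / 0.6297 ≈ 0.330
P(batch 3 | evidence) = 0.3828 / 0.6297 ≈ 0.608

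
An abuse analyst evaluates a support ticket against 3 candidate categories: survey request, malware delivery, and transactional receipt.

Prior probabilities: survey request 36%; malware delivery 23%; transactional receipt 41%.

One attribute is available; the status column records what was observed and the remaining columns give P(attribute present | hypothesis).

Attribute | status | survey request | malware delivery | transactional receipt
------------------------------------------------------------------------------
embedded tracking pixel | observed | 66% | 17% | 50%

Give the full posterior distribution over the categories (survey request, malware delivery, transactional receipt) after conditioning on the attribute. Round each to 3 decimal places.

0.493, 0.081, 0.426

For each hypothesis, the unnormalized posterior weight is prior × likelihood:
  survey request: 0.36 × 0.66 = 0.2376
  malware delivery: 0.23 × 0.17 = 0.0391
  transactional receipt: 0.41 × 0.50 = 0.205
Marginal likelihood of the evidence = 0.4817.
P(survey request | evidence) = 0.2376 / 0.4817 ≈ 0.493
P(malware delivery | evidence) = 0.0391 / 0.4817 ≈ 0.081
P(transactional receipt | evidence) = 0.205 / 0.4817 ≈ 0.426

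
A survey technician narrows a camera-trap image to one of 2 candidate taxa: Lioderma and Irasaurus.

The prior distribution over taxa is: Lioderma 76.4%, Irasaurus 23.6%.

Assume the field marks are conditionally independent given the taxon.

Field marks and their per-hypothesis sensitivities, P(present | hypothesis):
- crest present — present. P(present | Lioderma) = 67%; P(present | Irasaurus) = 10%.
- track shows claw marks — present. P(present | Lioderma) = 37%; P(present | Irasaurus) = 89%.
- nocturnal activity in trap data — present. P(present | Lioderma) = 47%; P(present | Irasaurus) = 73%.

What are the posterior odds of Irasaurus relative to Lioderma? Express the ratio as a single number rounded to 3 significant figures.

0.172

The normalizing constant cancels in an odds ratio, so compute prior × likelihood for the two hypotheses only:
  Irasaurus: 0.236 × 0.10 × 0.89 × 0.73 = 0.015333
  Lioderma: 0.764 × 0.67 × 0.37 × 0.47 = 0.089016
Posterior odds = 0.015333 / 0.089016 ≈ 0.172.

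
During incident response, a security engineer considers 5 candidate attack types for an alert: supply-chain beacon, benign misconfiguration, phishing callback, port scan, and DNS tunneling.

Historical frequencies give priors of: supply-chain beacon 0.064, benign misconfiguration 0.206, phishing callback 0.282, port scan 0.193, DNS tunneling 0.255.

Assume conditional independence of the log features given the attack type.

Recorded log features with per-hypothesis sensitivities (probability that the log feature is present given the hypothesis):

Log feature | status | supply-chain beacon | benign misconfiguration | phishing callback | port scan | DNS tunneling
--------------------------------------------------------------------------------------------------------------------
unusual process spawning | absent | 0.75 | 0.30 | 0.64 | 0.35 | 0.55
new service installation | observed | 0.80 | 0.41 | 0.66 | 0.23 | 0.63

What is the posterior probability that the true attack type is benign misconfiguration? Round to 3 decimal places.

0.246

Multiply each prior by the joint likelihood of the log feature pattern (using 1 − P(present | H) for each absent log feature):
  supply-chain beacon: 0.064 × (1 − 0.75) × 0.80 = 0.0128
  benign misconfiguration: 0.206 × (1 − 0.30) × 0.41 = 0.059122
  phishing callback: 0.282 × (1 − 0.64) × 0.66 = 0.067003
  port scan: 0.193 × (1 − 0.35) × 0.23 = 0.028854
  DNS tunneling: 0.255 × (1 − 0.55) × 0.63 = 0.072292
The unnormalized weights sum to 0.24007.
P(benign misconfiguration | evidence) = 0.059122 / 0.24007 ≈ 0.246.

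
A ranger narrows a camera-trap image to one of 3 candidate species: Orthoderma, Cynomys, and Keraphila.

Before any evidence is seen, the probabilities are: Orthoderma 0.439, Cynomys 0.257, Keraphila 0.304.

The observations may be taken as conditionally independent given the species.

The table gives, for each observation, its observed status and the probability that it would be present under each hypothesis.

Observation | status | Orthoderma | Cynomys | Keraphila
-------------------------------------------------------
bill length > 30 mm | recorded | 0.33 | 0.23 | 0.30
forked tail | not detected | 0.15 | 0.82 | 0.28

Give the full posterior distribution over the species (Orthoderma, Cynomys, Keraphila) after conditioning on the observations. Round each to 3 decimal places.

By Bayes' rule with conditional independence, the unnormalized weight for each hypothesis is prior × ∏ likelihoods (using 1 − P(present | H) for each absent observation):
  Orthoderma: 0.439 × 0.33 × (1 − 0.15) = 0.12314
  Cynomys: 0.257 × 0.23 × (1 − 0.82) = 0.01064
  Keraphila: 0.304 × 0.30 × (1 − 0.28) = 0.065664
Normalizing constant Z = 0.12314 + 0.01064 + 0.065664 = 0.19944.
P(Orthoderma | evidence) = 0.12314 / 0.19944 ≈ 0.617
P(Cynomys | evidence) = 0.01064 / 0.19944 ≈ 0.053
P(Keraphila | evidence) = 0.065664 / 0.19944 ≈ 0.329

0.617, 0.053, 0.329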